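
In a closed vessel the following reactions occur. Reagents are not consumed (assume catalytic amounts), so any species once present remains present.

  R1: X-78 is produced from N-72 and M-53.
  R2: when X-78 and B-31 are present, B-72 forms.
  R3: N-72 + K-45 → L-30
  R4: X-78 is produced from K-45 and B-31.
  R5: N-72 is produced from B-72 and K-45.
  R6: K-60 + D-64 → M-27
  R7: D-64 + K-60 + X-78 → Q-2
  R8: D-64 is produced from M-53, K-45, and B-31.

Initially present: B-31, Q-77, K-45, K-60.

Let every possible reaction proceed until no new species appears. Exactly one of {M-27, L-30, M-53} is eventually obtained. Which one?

L-30

K-45 and B-31 present → X-78 forms (R4).
X-78 and B-31 present → B-72 forms (R2).
B-72 and K-45 present → N-72 forms (R5).
N-72 and K-45 present → L-30 forms (R3).
No rule produces M-53, and it is not given. M-27 would need K-60 and D-64 (R6), but D-64 never forms.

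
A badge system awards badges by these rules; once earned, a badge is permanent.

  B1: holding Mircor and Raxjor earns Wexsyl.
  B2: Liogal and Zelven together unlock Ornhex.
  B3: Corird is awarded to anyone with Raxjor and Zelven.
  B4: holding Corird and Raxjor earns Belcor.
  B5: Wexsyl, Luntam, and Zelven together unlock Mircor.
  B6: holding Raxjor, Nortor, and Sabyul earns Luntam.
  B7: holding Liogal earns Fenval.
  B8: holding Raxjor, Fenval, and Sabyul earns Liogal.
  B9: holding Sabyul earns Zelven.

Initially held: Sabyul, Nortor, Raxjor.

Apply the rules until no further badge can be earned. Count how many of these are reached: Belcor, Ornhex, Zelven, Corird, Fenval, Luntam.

With Raxjor, Nortor, and Sabyul, Luntam is earned (B6).
With Sabyul, Zelven is earned (B9).
With Raxjor and Zelven, Corird is earned (B3).
With Corird and Raxjor, Belcor is earned (B4).
Belcor: reached.
Ornhex would need Liogal and Zelven (B2), but Liogal is never earned.
Zelven: reached.
Corird: reached.
Fenval would need Liogal (B7), but Liogal is never earned.
Luntam: reached.
Reached: Belcor, Zelven, Corird, and Luntam — 4 of the 6.

4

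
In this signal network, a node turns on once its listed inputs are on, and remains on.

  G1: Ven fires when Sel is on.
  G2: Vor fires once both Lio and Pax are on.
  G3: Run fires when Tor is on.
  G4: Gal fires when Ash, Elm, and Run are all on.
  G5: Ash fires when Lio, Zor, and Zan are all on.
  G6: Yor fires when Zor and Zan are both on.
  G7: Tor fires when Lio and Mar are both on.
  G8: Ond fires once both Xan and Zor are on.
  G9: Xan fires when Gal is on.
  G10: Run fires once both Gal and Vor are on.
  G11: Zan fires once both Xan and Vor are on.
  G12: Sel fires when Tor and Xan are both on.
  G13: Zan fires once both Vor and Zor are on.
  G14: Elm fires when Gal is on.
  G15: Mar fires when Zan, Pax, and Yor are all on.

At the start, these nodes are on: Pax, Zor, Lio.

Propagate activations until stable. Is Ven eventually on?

Ven would need Sel (G1), but Sel never turns on.

No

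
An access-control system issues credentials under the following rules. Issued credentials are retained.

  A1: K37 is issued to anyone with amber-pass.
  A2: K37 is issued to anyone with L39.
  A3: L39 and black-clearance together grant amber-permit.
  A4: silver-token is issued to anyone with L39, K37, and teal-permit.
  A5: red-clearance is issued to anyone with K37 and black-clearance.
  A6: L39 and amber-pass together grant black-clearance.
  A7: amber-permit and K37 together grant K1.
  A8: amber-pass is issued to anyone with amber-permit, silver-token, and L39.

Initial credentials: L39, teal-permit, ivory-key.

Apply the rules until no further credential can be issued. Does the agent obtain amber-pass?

amber-pass would need amber-permit, silver-token, and L39 (A8), but amber-permit is never granted.

No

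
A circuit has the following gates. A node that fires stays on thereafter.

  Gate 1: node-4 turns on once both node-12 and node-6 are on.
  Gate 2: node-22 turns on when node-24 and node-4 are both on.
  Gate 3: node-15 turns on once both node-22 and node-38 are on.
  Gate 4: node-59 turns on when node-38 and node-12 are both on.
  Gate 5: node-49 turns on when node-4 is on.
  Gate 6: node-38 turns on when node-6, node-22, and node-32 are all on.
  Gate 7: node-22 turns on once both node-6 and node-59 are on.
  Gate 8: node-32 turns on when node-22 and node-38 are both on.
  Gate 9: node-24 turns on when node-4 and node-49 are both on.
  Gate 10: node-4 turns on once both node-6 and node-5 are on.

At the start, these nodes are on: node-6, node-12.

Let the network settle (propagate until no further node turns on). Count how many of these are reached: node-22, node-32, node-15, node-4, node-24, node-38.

3

Gate 1: node-12 and node-6 on → node-4 on.
Gate 5: node-4 on → node-49 on.
node-4 and node-49 are on, so node-24 turns on (Gate 9).
node-24 and node-4 are on, so node-22 turns on (Gate 2).
node-22: reached.
node-32 would need node-22 and node-38 (Gate 8), but node-38 never turns on.
node-15 would need node-22 and node-38 (Gate 3), but node-38 never turns on.
node-4: reached.
node-24: reached.
node-38 would need node-6, node-22, and node-32 (Gate 6), but node-32 never turns on.
Reached: node-22, node-4, and node-24 — 3 of the 6.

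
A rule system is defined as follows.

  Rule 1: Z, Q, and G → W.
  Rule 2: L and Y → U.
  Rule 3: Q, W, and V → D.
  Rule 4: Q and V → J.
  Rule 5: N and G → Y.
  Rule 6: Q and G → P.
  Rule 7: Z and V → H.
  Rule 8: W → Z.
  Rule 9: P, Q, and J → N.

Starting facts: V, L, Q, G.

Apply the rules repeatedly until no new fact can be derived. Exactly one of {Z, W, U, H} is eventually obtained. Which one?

From Q and V, Rule 4 gives J.
Q and G hold, so P follows (Rule 6).
From P, Q, and J, Rule 9 gives N.
From N and G, Rule 5 gives Y.
L and Y hold, so U follows (Rule 2).
W would need Z, Q, and G (Rule 1), but Z is never established. H would need Z and V (Rule 7), but Z is never established. Z would need W (Rule 8), but W is never established.

U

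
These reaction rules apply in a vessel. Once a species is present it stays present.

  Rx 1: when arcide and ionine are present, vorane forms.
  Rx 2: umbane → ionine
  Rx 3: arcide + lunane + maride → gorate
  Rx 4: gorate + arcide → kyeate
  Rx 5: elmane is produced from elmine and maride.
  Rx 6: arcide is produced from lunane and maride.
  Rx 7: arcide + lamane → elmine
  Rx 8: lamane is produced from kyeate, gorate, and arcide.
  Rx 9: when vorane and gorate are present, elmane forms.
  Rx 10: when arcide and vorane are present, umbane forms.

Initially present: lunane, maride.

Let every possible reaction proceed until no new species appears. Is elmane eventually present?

Yes

lunane and maride present → arcide forms (Rx 6).
arcide, lunane, and maride present → gorate forms (Rx 3).
gorate and arcide present → kyeate forms (Rx 4).
kyeate, gorate, and arcide present → lamane forms (Rx 8).
arcide and lamane present → elmine forms (Rx 7).
elmine and maride present → elmane forms (Rx 5).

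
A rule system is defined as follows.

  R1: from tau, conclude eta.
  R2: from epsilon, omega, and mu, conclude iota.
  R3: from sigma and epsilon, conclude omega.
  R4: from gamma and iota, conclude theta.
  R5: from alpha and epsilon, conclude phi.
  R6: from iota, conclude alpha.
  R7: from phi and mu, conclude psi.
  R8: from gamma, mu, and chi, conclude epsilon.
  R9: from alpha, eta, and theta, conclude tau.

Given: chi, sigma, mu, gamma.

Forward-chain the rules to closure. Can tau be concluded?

No

tau would need alpha, eta, and theta (R9), but eta is never established.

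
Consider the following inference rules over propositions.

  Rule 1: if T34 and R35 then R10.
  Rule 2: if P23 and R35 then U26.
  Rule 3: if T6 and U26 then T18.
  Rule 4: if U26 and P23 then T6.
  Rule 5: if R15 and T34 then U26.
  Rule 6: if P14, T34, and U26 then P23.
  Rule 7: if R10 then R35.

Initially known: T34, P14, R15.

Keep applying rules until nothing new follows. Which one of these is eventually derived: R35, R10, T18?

T18

R15 and T34 hold, so U26 follows (Rule 5).
From P14, T34, and U26, Rule 6 gives P23.
U26 and P23 hold, so T6 follows (Rule 4).
From T6 and U26, Rule 3 gives T18.
R35 would need R10 (Rule 7), but R10 is never established. R10 would need T34 and R35 (Rule 1), but R35 is never established.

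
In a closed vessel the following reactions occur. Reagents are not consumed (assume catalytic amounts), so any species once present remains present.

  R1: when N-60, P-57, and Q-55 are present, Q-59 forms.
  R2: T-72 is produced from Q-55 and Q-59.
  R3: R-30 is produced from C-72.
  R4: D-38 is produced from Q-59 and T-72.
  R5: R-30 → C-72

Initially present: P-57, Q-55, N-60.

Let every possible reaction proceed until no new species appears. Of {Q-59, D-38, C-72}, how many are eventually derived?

2

N-60, P-57, and Q-55 present → Q-59 forms (R1).
Q-55 and Q-59 present → T-72 forms (R2).
Q-59 and T-72 present → D-38 forms (R4).
Q-59: reached.
D-38: reached.
C-72 would need R-30 (R5), but R-30 never forms.
Reached: Q-59 and D-38 — 2 of the 3.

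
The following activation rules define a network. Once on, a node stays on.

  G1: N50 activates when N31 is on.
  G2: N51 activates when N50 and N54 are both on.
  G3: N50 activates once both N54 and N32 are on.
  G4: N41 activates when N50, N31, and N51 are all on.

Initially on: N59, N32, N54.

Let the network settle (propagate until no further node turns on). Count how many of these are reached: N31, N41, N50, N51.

N54 and N32 are on, so N50 activates (G3).
N50 and N54 are on, so N51 activates (G2).
No rule produces N31, and it is not given.
N41 would need N50, N31, and N51 (G4), but N31 never turns on.
N50: reached.
N51: reached.
Reached: N50 and N51 — 2 of the 4.

2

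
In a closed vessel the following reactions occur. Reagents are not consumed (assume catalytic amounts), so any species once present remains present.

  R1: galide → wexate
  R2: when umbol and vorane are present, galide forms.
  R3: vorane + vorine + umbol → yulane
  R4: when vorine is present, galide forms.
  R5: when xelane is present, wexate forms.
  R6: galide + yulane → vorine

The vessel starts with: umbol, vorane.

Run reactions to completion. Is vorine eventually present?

No

vorine would need galide and yulane (R6), but yulane never forms.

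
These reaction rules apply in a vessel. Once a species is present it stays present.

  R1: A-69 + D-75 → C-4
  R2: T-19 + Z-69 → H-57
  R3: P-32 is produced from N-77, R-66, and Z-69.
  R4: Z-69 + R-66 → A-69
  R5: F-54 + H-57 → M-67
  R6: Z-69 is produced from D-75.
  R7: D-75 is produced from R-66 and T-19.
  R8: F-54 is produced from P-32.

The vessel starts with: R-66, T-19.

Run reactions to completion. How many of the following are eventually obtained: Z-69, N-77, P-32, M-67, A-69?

R-66 and T-19 present → D-75 forms (R7).
D-75 present → Z-69 forms (R6).
Z-69 and R-66 present → A-69 forms (R4).
Z-69: reached.
No rule produces N-77, and it is not given.
P-32 would need N-77, R-66, and Z-69 (R3), but N-77 never forms.
M-67 would need F-54 and H-57 (R5), but F-54 never forms.
A-69: reached.
Reached: Z-69 and A-69 — 2 of the 5.

2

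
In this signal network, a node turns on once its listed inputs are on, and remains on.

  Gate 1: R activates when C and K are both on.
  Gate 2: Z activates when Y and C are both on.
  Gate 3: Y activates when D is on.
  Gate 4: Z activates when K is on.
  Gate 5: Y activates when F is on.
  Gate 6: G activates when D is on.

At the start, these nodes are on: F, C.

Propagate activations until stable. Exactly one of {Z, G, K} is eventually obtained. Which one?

Z

Gate 5: F on → Y on.
Y and C are on, so Z activates (Gate 2).
No rule produces K, and it is not given. G would need D (Gate 6), but D never turns on.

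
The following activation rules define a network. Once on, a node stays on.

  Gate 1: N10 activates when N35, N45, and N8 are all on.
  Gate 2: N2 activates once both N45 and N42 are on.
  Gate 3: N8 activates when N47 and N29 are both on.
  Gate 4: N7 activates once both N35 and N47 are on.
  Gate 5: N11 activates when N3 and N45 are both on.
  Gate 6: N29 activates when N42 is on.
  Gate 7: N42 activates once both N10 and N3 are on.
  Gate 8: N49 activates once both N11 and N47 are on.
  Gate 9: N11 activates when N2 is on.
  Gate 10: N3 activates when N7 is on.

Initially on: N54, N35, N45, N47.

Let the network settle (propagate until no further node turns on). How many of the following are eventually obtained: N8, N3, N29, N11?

2

N35 and N47 are on, so N7 activates (Gate 4).
Gate 10: N7 on → N3 on.
Gate 5: N3 and N45 on → N11 on.
N8 would need N47 and N29 (Gate 3), but N29 never turns on.
N3: reached.
N29 would need N42 (Gate 6), but N42 never turns on.
N11: reached.
Reached: N3 and N11 — 2 of the 4.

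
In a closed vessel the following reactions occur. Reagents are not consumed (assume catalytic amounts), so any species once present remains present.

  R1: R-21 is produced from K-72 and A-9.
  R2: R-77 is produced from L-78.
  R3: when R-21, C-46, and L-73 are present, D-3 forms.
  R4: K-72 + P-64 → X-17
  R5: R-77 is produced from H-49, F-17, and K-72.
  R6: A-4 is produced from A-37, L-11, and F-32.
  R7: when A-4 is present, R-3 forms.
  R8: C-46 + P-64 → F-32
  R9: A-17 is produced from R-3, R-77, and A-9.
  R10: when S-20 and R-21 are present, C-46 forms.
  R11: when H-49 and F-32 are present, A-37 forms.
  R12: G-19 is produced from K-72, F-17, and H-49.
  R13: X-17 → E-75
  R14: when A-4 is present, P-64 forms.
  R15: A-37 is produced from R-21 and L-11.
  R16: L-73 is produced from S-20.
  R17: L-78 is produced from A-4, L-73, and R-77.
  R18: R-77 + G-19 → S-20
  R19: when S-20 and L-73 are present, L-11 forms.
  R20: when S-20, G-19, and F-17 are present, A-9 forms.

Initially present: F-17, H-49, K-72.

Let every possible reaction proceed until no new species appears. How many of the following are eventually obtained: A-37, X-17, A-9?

H-49, F-17, and K-72 present → R-77 forms (R5).
K-72, F-17, and H-49 present → G-19 forms (R12).
R-77 and G-19 present → S-20 forms (R18).
S-20, G-19, and F-17 present → A-9 forms (R20).
S-20 present → L-73 forms (R16).
K-72 and A-9 present → R-21 forms (R1).
S-20 and L-73 present → L-11 forms (R19).
R-21 and L-11 present → A-37 forms (R15).
A-37: reached.
X-17 would need K-72 and P-64 (R4), but P-64 never forms.
A-9: reached.
Reached: A-37 and A-9 — 2 of the 3.

2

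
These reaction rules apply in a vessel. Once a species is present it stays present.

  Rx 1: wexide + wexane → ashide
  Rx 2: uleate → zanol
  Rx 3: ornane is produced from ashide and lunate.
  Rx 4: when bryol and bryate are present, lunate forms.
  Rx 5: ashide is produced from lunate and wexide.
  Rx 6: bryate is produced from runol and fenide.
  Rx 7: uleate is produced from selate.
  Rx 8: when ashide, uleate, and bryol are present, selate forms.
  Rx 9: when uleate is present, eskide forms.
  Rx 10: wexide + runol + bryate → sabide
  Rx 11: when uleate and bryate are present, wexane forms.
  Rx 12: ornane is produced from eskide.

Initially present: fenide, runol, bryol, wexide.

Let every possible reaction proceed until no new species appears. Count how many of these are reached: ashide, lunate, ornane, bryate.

4

runol and fenide present → bryate forms (Rx 6).
bryol and bryate present → lunate forms (Rx 4).
lunate and wexide present → ashide forms (Rx 5).
ashide and lunate present → ornane forms (Rx 3).
ashide: reached.
lunate: reached.
ornane: reached.
bryate: reached.
All 4 are reached.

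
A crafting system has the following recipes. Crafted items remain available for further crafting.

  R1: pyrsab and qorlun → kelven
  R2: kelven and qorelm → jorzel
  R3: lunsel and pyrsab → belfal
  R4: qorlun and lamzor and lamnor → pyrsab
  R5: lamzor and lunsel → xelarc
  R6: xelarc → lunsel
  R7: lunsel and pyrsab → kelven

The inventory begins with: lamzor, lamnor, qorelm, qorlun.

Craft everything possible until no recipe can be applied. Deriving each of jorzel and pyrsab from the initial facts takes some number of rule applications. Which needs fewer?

pyrsab: qorlun and lamzor and lamnor → pyrsab (R4). [1 rule application]
jorzel: Using R4, qorlun, lamzor, and lamnor make pyrsab. Using R1, pyrsab and qorlun make kelven. kelven and qorelm → jorzel (R2). [3 rule applications]
pyrsab needs fewer.

pyrsab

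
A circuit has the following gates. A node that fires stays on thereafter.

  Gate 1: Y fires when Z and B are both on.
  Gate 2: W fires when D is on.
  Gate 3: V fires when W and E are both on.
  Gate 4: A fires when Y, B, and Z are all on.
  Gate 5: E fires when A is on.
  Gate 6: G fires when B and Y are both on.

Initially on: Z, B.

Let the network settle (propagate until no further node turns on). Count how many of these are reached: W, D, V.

W would need D (Gate 2), but D never turns on.
No rule produces D, and it is not given.
V would need W and E (Gate 3), but W never turns on.
None of the 3 are reached.

0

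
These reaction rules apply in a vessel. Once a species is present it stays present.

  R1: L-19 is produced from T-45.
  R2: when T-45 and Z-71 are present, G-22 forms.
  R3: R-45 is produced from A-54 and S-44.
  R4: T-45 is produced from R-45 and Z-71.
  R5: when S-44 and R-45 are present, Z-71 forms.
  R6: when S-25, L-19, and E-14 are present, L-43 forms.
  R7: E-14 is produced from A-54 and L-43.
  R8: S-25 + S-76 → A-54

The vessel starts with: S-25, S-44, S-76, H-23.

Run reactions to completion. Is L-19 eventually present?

S-25 and S-76 present → A-54 forms (R8).
A-54 and S-44 present → R-45 forms (R3).
S-44 and R-45 present → Z-71 forms (R5).
R-45 and Z-71 present → T-45 forms (R4).
T-45 present → L-19 forms (R1).

Yes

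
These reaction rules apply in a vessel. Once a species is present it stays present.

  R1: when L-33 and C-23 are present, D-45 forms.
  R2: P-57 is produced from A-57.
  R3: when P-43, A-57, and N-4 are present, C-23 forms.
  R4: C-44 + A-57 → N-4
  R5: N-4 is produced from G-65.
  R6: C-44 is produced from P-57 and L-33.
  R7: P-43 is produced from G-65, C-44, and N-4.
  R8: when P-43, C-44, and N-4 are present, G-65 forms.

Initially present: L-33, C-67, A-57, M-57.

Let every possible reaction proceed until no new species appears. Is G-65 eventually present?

G-65 would need P-43, C-44, and N-4 (R8), but P-43 never forms.

No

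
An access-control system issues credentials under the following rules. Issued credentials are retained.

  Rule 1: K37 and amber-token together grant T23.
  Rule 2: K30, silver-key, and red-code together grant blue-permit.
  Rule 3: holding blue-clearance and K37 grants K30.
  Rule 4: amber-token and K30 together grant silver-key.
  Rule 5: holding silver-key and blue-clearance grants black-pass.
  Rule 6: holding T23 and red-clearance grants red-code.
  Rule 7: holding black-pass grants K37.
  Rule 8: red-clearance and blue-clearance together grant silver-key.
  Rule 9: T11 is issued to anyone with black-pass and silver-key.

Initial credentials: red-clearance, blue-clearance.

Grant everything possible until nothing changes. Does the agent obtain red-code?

red-code would need T23 and red-clearance (Rule 6), but T23 is never granted.

No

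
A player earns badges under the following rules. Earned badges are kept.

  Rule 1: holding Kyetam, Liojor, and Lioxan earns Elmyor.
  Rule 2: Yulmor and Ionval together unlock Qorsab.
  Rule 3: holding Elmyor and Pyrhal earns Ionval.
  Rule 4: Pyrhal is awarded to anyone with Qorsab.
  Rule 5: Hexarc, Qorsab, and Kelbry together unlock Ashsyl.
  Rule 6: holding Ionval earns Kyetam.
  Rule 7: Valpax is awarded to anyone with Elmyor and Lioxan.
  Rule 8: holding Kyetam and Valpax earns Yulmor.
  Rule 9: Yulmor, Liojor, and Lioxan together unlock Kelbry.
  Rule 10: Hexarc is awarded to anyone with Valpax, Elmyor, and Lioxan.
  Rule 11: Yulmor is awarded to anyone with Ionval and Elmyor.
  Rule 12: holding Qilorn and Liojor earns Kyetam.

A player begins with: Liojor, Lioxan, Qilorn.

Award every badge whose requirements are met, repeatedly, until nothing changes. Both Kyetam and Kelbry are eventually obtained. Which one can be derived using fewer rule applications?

Kyetam: With Qilorn and Liojor, Kyetam is earned (Rule 12). [1 rule application]
Kelbry: With Qilorn and Liojor, Kyetam is earned (Rule 12). With Kyetam, Liojor, and Lioxan, Elmyor is earned (Rule 1). With Elmyor and Lioxan, Valpax is earned (Rule 7). With Kyetam and Valpax, Yulmor is earned (Rule 8). With Yulmor, Liojor, and Lioxan, Kelbry is earned (Rule 9). [5 rule applications]
Kyetam needs fewer.

Kyetam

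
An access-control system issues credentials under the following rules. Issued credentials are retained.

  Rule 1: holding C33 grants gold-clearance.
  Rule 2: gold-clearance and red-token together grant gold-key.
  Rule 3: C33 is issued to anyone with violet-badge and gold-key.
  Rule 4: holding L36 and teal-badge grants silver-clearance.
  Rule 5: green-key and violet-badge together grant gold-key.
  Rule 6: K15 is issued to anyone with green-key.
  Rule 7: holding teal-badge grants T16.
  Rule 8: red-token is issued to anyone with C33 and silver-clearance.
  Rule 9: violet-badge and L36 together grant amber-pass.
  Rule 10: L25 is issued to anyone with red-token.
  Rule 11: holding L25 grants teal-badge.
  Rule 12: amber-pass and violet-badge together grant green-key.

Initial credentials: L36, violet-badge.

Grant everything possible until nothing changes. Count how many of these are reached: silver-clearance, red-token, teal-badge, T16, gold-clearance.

1

Holding violet-badge and L36 grants amber-pass (Rule 9).
Holding amber-pass and violet-badge grants green-key (Rule 12).
Holding green-key and violet-badge grants gold-key (Rule 5).
Holding violet-badge and gold-key grants C33 (Rule 3).
Holding C33 grants gold-clearance (Rule 1).
silver-clearance would need L36 and teal-badge (Rule 4), but teal-badge is never granted.
red-token would need C33 and silver-clearance (Rule 8), but silver-clearance is never granted.
teal-badge would need L25 (Rule 11), but L25 is never granted.
T16 would need teal-badge (Rule 7), but teal-badge is never granted.
gold-clearance: reached.
Reached: gold-clearance — 1 of the 5.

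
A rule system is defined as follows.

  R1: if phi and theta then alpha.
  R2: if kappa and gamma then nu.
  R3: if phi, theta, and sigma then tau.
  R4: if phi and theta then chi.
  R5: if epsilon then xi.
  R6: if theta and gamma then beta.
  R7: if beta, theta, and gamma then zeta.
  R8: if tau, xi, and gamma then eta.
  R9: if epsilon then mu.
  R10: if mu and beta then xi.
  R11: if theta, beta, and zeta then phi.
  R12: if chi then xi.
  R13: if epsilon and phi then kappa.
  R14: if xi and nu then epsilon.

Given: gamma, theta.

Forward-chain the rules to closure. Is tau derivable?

No

tau would need phi, theta, and sigma (R3), but sigma is never established.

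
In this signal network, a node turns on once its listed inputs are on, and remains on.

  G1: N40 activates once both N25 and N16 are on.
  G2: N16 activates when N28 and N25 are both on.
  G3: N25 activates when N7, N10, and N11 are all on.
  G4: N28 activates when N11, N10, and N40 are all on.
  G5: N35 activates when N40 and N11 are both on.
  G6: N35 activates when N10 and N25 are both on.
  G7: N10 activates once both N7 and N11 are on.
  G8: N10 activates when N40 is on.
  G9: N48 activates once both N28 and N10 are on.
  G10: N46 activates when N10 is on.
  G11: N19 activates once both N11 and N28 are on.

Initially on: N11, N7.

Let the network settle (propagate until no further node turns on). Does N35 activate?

Yes

G7: N7 and N11 on → N10 on.
N7, N10, and N11 are on, so N25 activates (G3).
G6: N10 and N25 on → N35 on.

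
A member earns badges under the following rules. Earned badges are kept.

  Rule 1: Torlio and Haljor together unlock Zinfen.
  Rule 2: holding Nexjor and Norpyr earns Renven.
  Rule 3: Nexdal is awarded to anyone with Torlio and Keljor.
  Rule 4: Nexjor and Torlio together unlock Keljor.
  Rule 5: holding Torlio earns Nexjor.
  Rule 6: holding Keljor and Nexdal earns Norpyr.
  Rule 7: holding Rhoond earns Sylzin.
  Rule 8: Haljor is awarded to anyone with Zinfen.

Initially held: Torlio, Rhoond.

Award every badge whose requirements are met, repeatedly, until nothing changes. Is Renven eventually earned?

Yes

With Torlio, Nexjor is earned (Rule 5).
With Nexjor and Torlio, Keljor is earned (Rule 4).
With Torlio and Keljor, Nexdal is earned (Rule 3).
With Keljor and Nexdal, Norpyr is earned (Rule 6).
With Nexjor and Norpyr, Renven is earned (Rule 2).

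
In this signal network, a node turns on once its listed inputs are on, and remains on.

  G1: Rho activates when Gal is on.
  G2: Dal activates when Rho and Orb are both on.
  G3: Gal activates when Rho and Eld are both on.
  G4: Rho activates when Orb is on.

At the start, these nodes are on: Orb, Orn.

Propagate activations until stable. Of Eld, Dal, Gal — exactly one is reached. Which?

Dal

Orb is on, so Rho activates (G4).
G2: Rho and Orb on → Dal on.
No rule produces Eld, and it is not given. Gal would need Rho and Eld (G3), but Eld never turns on.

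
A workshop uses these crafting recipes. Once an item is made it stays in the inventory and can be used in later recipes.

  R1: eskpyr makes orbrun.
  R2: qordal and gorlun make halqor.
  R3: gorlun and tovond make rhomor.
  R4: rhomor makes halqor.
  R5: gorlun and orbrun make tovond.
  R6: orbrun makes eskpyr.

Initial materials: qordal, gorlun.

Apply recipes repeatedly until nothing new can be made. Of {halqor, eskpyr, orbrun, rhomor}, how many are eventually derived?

1

qordal and gorlun → halqor (R2).
halqor: reached.
eskpyr would need orbrun (R6), but orbrun is never obtained.
orbrun would need eskpyr (R1), but eskpyr is never obtained.
rhomor would need gorlun and tovond (R3), but tovond is never obtained.
Reached: halqor — 1 of the 4.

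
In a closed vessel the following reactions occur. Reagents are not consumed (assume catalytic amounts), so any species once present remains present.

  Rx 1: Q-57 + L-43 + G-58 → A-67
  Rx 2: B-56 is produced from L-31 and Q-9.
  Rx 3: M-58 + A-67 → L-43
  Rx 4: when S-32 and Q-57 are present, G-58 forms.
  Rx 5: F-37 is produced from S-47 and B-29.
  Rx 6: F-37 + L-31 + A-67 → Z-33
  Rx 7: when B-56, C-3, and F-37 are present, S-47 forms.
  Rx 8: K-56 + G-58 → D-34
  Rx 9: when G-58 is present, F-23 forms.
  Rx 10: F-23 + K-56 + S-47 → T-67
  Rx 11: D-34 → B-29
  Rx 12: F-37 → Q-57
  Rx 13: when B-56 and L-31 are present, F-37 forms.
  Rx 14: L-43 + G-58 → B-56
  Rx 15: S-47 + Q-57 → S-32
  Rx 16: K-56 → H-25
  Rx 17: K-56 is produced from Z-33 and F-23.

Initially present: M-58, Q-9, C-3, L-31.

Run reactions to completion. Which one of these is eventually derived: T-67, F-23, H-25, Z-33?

L-31 and Q-9 present → B-56 forms (Rx 2).
B-56 and L-31 present → F-37 forms (Rx 13).
B-56, C-3, and F-37 present → S-47 forms (Rx 7).
F-37 present → Q-57 forms (Rx 12).
S-47 and Q-57 present → S-32 forms (Rx 15).
S-32 and Q-57 present → G-58 forms (Rx 4).
G-58 present → F-23 forms (Rx 9).
Z-33 would need F-37, L-31, and A-67 (Rx 6), but A-67 never forms. H-25 would need K-56 (Rx 16), but K-56 never forms. T-67 would need F-23, K-56, and S-47 (Rx 10), but K-56 never forms.

F-23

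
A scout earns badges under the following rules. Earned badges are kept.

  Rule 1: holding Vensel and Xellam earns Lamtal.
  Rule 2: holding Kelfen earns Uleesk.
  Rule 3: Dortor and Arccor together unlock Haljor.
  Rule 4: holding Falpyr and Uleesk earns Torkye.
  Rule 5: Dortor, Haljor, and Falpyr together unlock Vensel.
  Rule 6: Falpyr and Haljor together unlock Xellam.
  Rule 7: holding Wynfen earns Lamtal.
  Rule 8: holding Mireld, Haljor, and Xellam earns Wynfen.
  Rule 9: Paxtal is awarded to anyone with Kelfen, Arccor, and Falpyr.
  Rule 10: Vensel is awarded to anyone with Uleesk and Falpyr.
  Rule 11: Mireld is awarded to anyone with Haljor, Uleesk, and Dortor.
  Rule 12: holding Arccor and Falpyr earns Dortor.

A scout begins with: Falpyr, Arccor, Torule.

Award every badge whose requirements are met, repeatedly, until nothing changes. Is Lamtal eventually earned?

Yes

With Arccor and Falpyr, Dortor is earned (Rule 12).
With Dortor and Arccor, Haljor is earned (Rule 3).
With Falpyr and Haljor, Xellam is earned (Rule 6).
With Dortor, Haljor, and Falpyr, Vensel is earned (Rule 5).
With Vensel and Xellam, Lamtal is earned (Rule 1).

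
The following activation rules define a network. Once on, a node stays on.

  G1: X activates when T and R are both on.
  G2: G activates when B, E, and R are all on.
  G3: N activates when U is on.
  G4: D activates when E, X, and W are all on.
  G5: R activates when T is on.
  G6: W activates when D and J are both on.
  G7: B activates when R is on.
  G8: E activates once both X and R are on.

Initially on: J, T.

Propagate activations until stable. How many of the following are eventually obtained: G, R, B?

3

T is on, so R activates (G5).
G1: T and R on → X on.
R is on, so B activates (G7).
X and R are on, so E activates (G8).
B, E, and R are on, so G activates (G2).
G: reached.
R: reached.
B: reached.
All 3 are reached.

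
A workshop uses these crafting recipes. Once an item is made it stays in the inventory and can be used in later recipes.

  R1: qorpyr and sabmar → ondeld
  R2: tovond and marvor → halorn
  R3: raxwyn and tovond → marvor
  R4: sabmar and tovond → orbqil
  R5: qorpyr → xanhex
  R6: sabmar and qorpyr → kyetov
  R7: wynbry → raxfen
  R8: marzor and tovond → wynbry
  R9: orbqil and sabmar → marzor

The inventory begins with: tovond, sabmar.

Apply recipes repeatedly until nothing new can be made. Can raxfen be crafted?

Yes

sabmar and tovond → orbqil (R4).
orbqil and sabmar → marzor (R9).
Using R8, marzor and tovond make wynbry.
Using R7, wynbry makes raxfen.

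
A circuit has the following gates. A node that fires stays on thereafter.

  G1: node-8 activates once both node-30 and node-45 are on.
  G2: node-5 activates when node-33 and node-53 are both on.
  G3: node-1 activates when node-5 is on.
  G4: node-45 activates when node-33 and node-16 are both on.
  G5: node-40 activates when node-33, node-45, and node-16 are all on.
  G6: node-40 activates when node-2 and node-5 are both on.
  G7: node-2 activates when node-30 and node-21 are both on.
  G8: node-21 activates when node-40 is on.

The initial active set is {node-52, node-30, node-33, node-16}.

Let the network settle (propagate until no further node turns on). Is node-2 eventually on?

node-33 and node-16 are on, so node-45 activates (G4).
G5: node-33, node-45, and node-16 on → node-40 on.
G8: node-40 on → node-21 on.
G7: node-30 and node-21 on → node-2 on.

Yes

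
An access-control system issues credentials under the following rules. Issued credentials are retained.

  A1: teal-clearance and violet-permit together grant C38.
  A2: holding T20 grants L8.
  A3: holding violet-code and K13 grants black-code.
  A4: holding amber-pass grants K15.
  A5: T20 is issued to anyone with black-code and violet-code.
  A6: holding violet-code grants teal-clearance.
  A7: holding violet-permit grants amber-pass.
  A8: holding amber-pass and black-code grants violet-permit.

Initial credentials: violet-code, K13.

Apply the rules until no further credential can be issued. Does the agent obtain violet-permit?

No

violet-permit would need amber-pass and black-code (A8), but amber-pass is never granted.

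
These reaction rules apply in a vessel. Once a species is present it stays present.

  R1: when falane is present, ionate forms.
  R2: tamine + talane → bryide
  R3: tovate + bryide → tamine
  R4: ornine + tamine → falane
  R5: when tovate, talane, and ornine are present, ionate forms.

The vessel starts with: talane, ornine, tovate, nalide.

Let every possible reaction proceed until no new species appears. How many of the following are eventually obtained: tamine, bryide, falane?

tamine would need tovate and bryide (R3), but bryide never forms.
bryide would need tamine and talane (R2), but tamine never forms.
falane would need ornine and tamine (R4), but tamine never forms.
None of the 3 are reached.

0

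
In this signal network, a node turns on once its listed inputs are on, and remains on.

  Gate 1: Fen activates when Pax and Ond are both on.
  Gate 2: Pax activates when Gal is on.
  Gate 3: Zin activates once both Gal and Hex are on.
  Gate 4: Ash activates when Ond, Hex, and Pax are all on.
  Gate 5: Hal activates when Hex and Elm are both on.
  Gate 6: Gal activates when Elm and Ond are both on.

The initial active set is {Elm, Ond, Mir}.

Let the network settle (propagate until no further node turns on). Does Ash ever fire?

No

Ash would need Ond, Hex, and Pax (Gate 4), but Hex never turns on.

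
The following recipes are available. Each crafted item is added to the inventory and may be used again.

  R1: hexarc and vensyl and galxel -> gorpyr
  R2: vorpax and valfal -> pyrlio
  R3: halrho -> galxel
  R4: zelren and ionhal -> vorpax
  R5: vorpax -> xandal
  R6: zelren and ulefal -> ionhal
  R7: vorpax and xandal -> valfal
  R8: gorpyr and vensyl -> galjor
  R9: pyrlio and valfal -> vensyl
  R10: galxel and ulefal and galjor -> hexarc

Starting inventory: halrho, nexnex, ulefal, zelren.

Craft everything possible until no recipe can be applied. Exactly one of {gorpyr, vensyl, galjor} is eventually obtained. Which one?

vensyl

zelren and ulefal -> ionhal (R6).
zelren and ionhal -> vorpax (R4).
vorpax -> xandal (R5).
Using R7, vorpax and xandal make valfal.
vorpax and valfal -> pyrlio (R2).
pyrlio and valfal -> vensyl (R9).
galjor would need gorpyr and vensyl (R8), but gorpyr is never obtained. gorpyr would need hexarc, vensyl, and galxel (R1), but hexarc is never obtained.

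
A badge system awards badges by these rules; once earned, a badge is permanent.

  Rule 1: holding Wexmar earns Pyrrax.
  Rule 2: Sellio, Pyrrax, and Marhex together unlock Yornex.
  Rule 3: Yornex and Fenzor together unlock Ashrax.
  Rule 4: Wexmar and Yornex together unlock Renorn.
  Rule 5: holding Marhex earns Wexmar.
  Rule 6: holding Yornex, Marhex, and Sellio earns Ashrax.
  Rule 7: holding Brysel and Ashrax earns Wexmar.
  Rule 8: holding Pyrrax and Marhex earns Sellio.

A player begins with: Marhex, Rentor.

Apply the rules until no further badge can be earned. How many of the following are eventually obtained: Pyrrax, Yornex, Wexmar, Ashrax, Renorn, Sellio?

With Marhex, Wexmar is earned (Rule 5).
With Wexmar, Pyrrax is earned (Rule 1).
With Pyrrax and Marhex, Sellio is earned (Rule 8).
With Sellio, Pyrrax, and Marhex, Yornex is earned (Rule 2).
With Yornex, Marhex, and Sellio, Ashrax is earned (Rule 6).
With Wexmar and Yornex, Renorn is earned (Rule 4).
Pyrrax: reached.
Yornex: reached.
Wexmar: reached.
Ashrax: reached.
Renorn: reached.
Sellio: reached.
All 6 are reached.

6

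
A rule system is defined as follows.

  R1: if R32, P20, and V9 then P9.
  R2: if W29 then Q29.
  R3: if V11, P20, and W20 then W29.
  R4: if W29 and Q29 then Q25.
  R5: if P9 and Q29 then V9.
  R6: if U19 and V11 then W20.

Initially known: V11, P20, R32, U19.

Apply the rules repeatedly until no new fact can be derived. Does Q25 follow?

From U19 and V11, R6 gives W20.
From V11, P20, and W20, R3 gives W29.
From W29, R2 gives Q29.
W29 and Q29 hold, so Q25 follows (R4).

Yes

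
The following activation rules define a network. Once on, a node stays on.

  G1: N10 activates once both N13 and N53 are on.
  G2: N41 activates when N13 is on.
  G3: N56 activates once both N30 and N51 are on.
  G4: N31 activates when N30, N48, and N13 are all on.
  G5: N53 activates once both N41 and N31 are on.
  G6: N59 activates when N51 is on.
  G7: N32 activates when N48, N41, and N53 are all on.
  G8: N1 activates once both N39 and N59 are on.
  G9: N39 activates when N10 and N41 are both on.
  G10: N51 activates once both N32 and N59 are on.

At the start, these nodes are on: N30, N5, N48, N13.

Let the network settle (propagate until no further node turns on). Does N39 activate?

G4: N30, N48, and N13 on → N31 on.
G2: N13 on → N41 on.
G5: N41 and N31 on → N53 on.
G1: N13 and N53 on → N10 on.
N10 and N41 are on, so N39 activates (G9).

Yes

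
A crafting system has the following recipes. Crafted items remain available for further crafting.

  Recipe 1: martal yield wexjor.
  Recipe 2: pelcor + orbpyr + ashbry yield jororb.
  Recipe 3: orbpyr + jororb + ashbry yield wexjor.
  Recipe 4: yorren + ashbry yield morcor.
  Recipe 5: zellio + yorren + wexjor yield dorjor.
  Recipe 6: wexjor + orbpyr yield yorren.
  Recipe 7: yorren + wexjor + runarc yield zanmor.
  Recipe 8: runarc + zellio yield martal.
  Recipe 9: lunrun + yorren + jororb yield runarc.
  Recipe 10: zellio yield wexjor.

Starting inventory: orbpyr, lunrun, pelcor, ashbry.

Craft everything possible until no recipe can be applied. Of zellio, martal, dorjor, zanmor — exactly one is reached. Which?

Using Recipe 2, pelcor, orbpyr, and ashbry make jororb.
orbpyr + jororb + ashbry → wexjor (Recipe 3).
Using Recipe 6, wexjor and orbpyr make yorren.
lunrun + yorren + jororb → runarc (Recipe 9).
yorren + wexjor + runarc → zanmor (Recipe 7).
martal would need runarc and zellio (Recipe 8), but zellio is never obtained. dorjor would need zellio, yorren, and wexjor (Recipe 5), but zellio is never obtained. No rule produces zellio, and it is not given.

zanmor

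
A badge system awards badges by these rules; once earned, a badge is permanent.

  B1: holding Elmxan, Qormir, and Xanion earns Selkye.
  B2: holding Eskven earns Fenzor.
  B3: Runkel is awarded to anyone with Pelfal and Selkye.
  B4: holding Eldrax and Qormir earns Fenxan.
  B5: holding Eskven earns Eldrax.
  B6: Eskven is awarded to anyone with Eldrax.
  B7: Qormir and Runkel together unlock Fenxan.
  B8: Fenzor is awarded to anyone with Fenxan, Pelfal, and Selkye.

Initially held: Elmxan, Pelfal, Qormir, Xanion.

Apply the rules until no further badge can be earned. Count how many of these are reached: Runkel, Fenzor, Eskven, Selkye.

With Elmxan, Qormir, and Xanion, Selkye is earned (B1).
With Pelfal and Selkye, Runkel is earned (B3).
With Qormir and Runkel, Fenxan is earned (B7).
With Fenxan, Pelfal, and Selkye, Fenzor is earned (B8).
Runkel: reached.
Fenzor: reached.
Eskven would need Eldrax (B6), but Eldrax is never earned.
Selkye: reached.
Reached: Runkel, Fenzor, and Selkye — 3 of the 4.

3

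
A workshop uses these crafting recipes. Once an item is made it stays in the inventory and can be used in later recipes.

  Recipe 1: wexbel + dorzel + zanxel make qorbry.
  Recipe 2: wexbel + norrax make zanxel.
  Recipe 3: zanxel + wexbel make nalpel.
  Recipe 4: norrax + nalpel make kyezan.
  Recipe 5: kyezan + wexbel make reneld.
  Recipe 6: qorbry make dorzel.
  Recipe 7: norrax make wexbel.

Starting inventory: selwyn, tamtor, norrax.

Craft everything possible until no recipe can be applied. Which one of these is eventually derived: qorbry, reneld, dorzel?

reneld

Using Recipe 7, norrax makes wexbel.
wexbel + norrax → zanxel (Recipe 2).
Using Recipe 3, zanxel and wexbel make nalpel.
norrax + nalpel → kyezan (Recipe 4).
kyezan + wexbel → reneld (Recipe 5).
qorbry would need wexbel, dorzel, and zanxel (Recipe 1), but dorzel is never obtained. dorzel would need qorbry (Recipe 6), but qorbry is never obtained.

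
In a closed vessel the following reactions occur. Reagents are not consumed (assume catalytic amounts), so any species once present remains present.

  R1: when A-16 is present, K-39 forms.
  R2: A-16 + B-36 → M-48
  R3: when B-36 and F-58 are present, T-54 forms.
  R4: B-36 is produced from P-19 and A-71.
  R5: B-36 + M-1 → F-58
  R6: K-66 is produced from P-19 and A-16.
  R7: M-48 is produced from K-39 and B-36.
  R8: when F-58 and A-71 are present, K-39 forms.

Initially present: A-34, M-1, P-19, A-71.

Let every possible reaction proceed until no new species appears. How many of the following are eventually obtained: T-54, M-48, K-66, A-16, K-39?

3

P-19 and A-71 present → B-36 forms (R4).
B-36 and M-1 present → F-58 forms (R5).
B-36 and F-58 present → T-54 forms (R3).
F-58 and A-71 present → K-39 forms (R8).
K-39 and B-36 present → M-48 forms (R7).
T-54: reached.
M-48: reached.
K-66 would need P-19 and A-16 (R6), but A-16 never forms.
No rule produces A-16, and it is not given.
K-39: reached.
Reached: T-54, M-48, and K-39 — 3 of the 5.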